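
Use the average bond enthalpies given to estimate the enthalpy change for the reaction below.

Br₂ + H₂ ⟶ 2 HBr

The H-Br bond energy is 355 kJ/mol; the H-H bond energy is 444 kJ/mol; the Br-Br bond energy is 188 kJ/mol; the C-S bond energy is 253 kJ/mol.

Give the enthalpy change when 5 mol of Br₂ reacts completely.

Bonds broken (reactants):
  Br-Br: 1 × 188 = 188
  H-H: 1 × 444 = 444
  Σ(broken) = 632 kJ
Bonds formed (products):
  H-Br: 2 × 355 = 710
  Σ(formed) = 710 kJ
ΔH = Σ(broken) − Σ(formed) = 632 − 710 = −78 kJ
For 5× the reaction as written: 5 × (−78) = −390 kJ

ΔH = −390 kJ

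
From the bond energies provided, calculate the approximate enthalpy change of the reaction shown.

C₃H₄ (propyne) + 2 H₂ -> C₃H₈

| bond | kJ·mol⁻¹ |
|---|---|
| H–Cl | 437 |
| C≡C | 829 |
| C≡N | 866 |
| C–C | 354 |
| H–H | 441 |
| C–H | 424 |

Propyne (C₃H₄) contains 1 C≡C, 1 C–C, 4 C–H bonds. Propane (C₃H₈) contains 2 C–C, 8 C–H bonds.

ΔH ≈ −339 kJ

Bonds broken (reactants):
  C≡C: 1 × 829 = 829
  C–C: 1 × 354 = 354
  C–H: 4 × 424 = 1696
  H–H: 2 × 441 = 882
  Σ(broken) = 3761 kJ
Bonds formed (products):
  C–C: 2 × 354 = 708
  C–H: 8 × 424 = 3392
  Σ(formed) = 4100 kJ
ΔH = Σ(broken) − Σ(formed) = 3761 − 4100 = −339 kJ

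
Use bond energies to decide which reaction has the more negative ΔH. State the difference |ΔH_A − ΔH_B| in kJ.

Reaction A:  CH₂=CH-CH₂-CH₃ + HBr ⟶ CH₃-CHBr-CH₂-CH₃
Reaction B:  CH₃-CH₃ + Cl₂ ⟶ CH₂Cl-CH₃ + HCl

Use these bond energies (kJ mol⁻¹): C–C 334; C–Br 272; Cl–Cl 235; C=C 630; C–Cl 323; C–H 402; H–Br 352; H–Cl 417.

Reaction A:
  Bonds broken (reactants):
    C–C: 2 × 334 = 668
    C–H: 8 × 402 = 3216
    C=C: 1 × 630 = 630
    H–Br: 1 × 352 = 352
    Σ(broken) = 4866 kJ
  Bonds formed (products):
    C–Br: 1 × 272 = 272
    C–C: 3 × 334 = 1002
    C–H: 9 × 402 = 3618
    Σ(formed) = 4892 kJ
  ΔH_A = 4866 − 4892 = −26 kJ
Reaction B:
  Bonds broken (reactants):
    C–C: 1 × 334 = 334
    C–H: 6 × 402 = 2412
    Cl–Cl: 1 × 235 = 235
    Σ(broken) = 2981 kJ
  Bonds formed (products):
    C–C: 1 × 334 = 334
    C–Cl: 1 × 323 = 323
    C–H: 5 × 402 = 2010
    H–Cl: 1 × 417 = 417
    Σ(formed) = 3084 kJ
  ΔH_B = 2981 − 3084 = −103 kJ
ΔH_A − ΔH_B = +77 kJ, so reaction B has the more negative ΔH; |ΔH_A − ΔH_B| = 77 kJ.

Reaction B, by 77 kJ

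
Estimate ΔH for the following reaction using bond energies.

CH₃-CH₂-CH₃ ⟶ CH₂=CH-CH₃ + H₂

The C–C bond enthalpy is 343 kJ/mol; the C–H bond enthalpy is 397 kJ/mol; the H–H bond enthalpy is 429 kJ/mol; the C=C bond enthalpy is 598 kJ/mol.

Bonds broken (reactants):
  C–C: 2 × 343 = 686
  C–H: 8 × 397 = 3176
  Σ(broken) = 3862 kJ
Bonds formed (products):
  C–C: 1 × 343 = 343
  C–H: 6 × 397 = 2382
  C=C: 1 × 598 = 598
  H–H: 1 × 429 = 429
  Σ(formed) = 3752 kJ
ΔH = Σ(broken) − Σ(formed) = 3862 − 3752 = +110 kJ

ΔH ≈ +110 kJ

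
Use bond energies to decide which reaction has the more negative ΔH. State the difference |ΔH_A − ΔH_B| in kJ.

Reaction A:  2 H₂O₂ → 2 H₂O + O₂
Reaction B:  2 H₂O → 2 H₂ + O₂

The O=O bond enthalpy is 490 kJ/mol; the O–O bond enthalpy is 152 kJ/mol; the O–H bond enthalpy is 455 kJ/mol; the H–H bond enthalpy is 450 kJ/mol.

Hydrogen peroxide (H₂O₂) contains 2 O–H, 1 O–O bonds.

Reaction A, by 616 kJ

Reaction A:
  Bonds broken (reactants):
    O–H: 4 × 455 = 1820
    O–O: 2 × 152 = 304
    Σ(broken) = 2124 kJ
  Bonds formed (products):
    O–H: 4 × 455 = 1820
    O=O: 1 × 490 = 490
    Σ(formed) = 2310 kJ
  ΔH_A = 2124 − 2310 = −186 kJ
Reaction B:
  Bonds broken (reactants):
    O–H: 4 × 455 = 1820
    Σ(broken) = 1820 kJ
  Bonds formed (products):
    H–H: 2 × 450 = 900
    O=O: 1 × 490 = 490
    Σ(formed) = 1390 kJ
  ΔH_B = 1820 − 1390 = +430 kJ
ΔH_A − ΔH_B = −616 kJ, so reaction A has the more negative ΔH; |ΔH_A − ΔH_B| = 616 kJ.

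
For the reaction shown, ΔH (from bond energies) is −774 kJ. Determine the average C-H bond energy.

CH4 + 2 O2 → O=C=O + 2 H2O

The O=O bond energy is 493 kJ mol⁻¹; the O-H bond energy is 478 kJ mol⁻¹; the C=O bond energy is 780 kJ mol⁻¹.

D(C-H) ≈ 428 kJ/mol

Let D be the C-H bond energy.
Σ(broken) = 4×D + 2×493 = 986 + 4D
Σ(formed) = 2×780 + 4×478 = 3472
ΔH = Σ(broken) − Σ(formed) = (986 + 4D) − (3472) = −2486 + 4D
Setting this equal to −774 kJ gives 4D = 1712, so D = 428 kJ/mol.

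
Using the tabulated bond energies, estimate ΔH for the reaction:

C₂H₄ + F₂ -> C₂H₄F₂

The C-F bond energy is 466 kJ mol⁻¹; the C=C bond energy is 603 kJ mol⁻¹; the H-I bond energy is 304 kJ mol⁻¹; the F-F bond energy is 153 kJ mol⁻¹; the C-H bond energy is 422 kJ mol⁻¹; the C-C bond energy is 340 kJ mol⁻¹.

Bonds broken (reactants):
  C-H: 4 × 422 = 1688
  C=C: 1 × 603 = 603
  F-F: 1 × 153 = 153
  Σ(broken) = 2444 kJ
Bonds formed (products):
  C-C: 1 × 340 = 340
  C-F: 2 × 466 = 932
  C-H: 4 × 422 = 1688
  Σ(formed) = 2960 kJ
ΔH = Σ(broken) − Σ(formed) = 2444 − 2960 = −516 kJ

ΔH ≈ −516 kJ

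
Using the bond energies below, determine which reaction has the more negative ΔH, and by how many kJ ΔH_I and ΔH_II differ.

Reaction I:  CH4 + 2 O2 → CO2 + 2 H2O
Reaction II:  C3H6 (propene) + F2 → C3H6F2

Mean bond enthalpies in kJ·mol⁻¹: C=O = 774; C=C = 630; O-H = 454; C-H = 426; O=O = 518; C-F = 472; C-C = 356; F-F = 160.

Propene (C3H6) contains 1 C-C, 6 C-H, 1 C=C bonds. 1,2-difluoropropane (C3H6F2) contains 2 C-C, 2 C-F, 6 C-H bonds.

Reaction I, by 114 kJ

Reaction I:
  Bonds broken (reactants):
    C-H: 4 × 426 = 1704
    O=O: 2 × 518 = 1036
    Σ(broken) = 2740 kJ
  Bonds formed (products):
    C=O: 2 × 774 = 1548
    O-H: 4 × 454 = 1816
    Σ(formed) = 3364 kJ
  ΔH_I = 2740 − 3364 = −624 kJ
Reaction II:
  Bonds broken (reactants):
    C-C: 1 × 356 = 356
    C-H: 6 × 426 = 2556
    C=C: 1 × 630 = 630
    F-F: 1 × 160 = 160
    Σ(broken) = 3702 kJ
  Bonds formed (products):
    C-C: 2 × 356 = 712
    C-F: 2 × 472 = 944
    C-H: 6 × 426 = 2556
    Σ(formed) = 4212 kJ
  ΔH_II = 3702 − 4212 = −510 kJ
ΔH_I − ΔH_II = −114 kJ, so reaction I has the more negative ΔH; |ΔH_I − ΔH_II| = 114 kJ.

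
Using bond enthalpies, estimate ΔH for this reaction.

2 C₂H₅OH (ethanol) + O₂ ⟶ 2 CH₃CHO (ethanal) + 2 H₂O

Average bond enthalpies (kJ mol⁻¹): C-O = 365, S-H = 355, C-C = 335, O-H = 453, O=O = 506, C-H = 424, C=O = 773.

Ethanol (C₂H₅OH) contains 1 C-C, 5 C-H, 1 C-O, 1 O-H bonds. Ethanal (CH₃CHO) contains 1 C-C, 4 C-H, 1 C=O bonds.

ΔH ≈ −368 kJ

Bonds broken (reactants):
  C-C: 2 × 335 = 670
  C-H: 10 × 424 = 4240
  C-O: 2 × 365 = 730
  O-H: 2 × 453 = 906
  O=O: 1 × 506 = 506
  Σ(broken) = 7052 kJ
Bonds formed (products):
  C-C: 2 × 335 = 670
  C-H: 8 × 424 = 3392
  C=O: 2 × 773 = 1546
  O-H: 4 × 453 = 1812
  Σ(formed) = 7420 kJ
ΔH = Σ(broken) − Σ(formed) = 7052 − 7420 = −368 kJ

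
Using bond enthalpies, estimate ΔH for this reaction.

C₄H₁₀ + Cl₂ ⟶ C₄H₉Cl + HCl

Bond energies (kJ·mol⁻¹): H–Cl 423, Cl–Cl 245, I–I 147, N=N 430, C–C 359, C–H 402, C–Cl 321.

ΔH ≈ −97 kJ

Bonds broken (reactants):
  C–C: 3 × 359 = 1077
  C–H: 10 × 402 = 4020
  Cl–Cl: 1 × 245 = 245
  Σ(broken) = 5342 kJ
Bonds formed (products):
  C–C: 3 × 359 = 1077
  C–Cl: 1 × 321 = 321
  C–H: 9 × 402 = 3618
  H–Cl: 1 × 423 = 423
  Σ(formed) = 5439 kJ
ΔH = Σ(broken) − Σ(formed) = 5342 − 5439 = −97 kJ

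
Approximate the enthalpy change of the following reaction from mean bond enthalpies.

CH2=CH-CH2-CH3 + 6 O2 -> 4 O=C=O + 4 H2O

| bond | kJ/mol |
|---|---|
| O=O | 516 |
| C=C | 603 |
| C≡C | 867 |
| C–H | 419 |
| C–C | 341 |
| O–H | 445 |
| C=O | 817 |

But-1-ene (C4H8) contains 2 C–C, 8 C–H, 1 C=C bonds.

Bonds broken (reactants):
  C–C: 2 × 341 = 682
  C–H: 8 × 419 = 3352
  C=C: 1 × 603 = 603
  O=O: 6 × 516 = 3096
  Σ(broken) = 7733 kJ
Bonds formed (products):
  C=O: 8 × 817 = 6536
  O–H: 8 × 445 = 3560
  Σ(formed) = 10096 kJ
ΔH = Σ(broken) − Σ(formed) = 7733 − 10096 = −2363 kJ

ΔH ≈ −2363 kJ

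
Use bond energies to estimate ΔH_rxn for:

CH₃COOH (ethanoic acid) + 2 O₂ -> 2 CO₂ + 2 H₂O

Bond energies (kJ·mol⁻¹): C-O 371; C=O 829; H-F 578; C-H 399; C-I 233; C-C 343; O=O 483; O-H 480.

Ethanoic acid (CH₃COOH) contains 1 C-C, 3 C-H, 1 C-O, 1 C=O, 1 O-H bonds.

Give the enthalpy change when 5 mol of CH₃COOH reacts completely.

ΔH = −5250 kJ

Bonds broken (reactants):
  C-C: 1 × 343 = 343
  C-H: 3 × 399 = 1197
  C-O: 1 × 371 = 371
  C=O: 1 × 829 = 829
  O-H: 1 × 480 = 480
  O=O: 2 × 483 = 966
  Σ(broken) = 4186 kJ
Bonds formed (products):
  C=O: 4 × 829 = 3316
  O-H: 4 × 480 = 1920
  Σ(formed) = 5236 kJ
ΔH = Σ(broken) − Σ(formed) = 4186 − 5236 = −1050 kJ
For 5× the reaction as written: 5 × (−1050) = −5250 kJ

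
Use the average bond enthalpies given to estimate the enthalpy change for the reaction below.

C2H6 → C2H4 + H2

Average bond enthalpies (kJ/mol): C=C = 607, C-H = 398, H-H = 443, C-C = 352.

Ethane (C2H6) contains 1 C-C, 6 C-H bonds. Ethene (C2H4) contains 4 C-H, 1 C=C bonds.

Bonds broken (reactants):
  C-C: 1 × 352 = 352
  C-H: 6 × 398 = 2388
  Σ(broken) = 2740 kJ
Bonds formed (products):
  C-H: 4 × 398 = 1592
  C=C: 1 × 607 = 607
  H-H: 1 × 443 = 443
  Σ(formed) = 2642 kJ
ΔH = Σ(broken) − Σ(formed) = 2740 − 2642 = +98 kJ

ΔH ≈ +98 kJ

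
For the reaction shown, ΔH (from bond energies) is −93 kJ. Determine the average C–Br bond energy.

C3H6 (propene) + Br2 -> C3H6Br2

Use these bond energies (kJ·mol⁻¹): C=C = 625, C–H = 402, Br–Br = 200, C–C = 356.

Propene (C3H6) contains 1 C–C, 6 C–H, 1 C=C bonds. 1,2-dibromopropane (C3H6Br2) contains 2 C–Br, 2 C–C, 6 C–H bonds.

Let D be the C–Br bond energy.
Σ(broken) = 1×200 + 1×356 + 6×402 + 1×625 = 3593
Σ(formed) = 2×D + 2×356 + 6×402 = 3124 + 2D
ΔH = Σ(broken) − Σ(formed) = (3593) − (3124 + 2D) = +469 − 2D
Setting this equal to −93 kJ gives 2D = 562, so D = 281 kJ/mol.

D(C–Br) ≈ 281 kJ/mol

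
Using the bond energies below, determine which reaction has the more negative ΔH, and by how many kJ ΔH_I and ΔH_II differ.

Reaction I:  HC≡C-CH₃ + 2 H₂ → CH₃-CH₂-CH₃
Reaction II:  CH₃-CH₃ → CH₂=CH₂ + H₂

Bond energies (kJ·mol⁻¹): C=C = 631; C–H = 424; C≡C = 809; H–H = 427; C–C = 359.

Reaction I:
  Bonds broken (reactants):
    C≡C: 1 × 809 = 809
    C–C: 1 × 359 = 359
    C–H: 4 × 424 = 1696
    H–H: 2 × 427 = 854
    Σ(broken) = 3718 kJ
  Bonds formed (products):
    C–C: 2 × 359 = 718
    C–H: 8 × 424 = 3392
    Σ(formed) = 4110 kJ
  ΔH_I = 3718 − 4110 = −392 kJ
Reaction II:
  Bonds broken (reactants):
    C–C: 1 × 359 = 359
    C–H: 6 × 424 = 2544
    Σ(broken) = 2903 kJ
  Bonds formed (products):
    C–H: 4 × 424 = 1696
    C=C: 1 × 631 = 631
    H–H: 1 × 427 = 427
    Σ(formed) = 2754 kJ
  ΔH_II = 2903 − 2754 = +149 kJ
ΔH_I − ΔH_II = −541 kJ, so reaction I has the more negative ΔH; |ΔH_I − ΔH_II| = 541 kJ.

Reaction I, by 541 kJ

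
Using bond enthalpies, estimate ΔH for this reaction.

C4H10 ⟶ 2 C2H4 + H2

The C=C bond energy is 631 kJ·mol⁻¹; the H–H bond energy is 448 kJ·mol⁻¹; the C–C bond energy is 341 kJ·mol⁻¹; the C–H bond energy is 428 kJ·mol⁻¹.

ΔH ≈ +169 kJ

Bonds broken (reactants):
  C–C: 3 × 341 = 1023
  C–H: 10 × 428 = 4280
  Σ(broken) = 5303 kJ
Bonds formed (products):
  C–H: 8 × 428 = 3424
  C=C: 2 × 631 = 1262
  H–H: 1 × 448 = 448
  Σ(formed) = 5134 kJ
ΔH = Σ(broken) − Σ(formed) = 5303 − 5134 = +169 kJ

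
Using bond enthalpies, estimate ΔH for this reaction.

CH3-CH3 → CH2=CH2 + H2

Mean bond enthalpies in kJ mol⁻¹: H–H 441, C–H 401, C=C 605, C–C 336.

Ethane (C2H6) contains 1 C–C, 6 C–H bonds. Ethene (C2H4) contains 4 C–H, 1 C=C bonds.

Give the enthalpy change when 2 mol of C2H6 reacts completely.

ΔH = +184 kJ

Bonds broken (reactants):
  C–C: 1 × 336 = 336
  C–H: 6 × 401 = 2406
  Σ(broken) = 2742 kJ
Bonds formed (products):
  C–H: 4 × 401 = 1604
  C=C: 1 × 605 = 605
  H–H: 1 × 441 = 441
  Σ(formed) = 2650 kJ
ΔH = Σ(broken) − Σ(formed) = 2742 − 2650 = +92 kJ
For 2× the reaction as written: 2 × (+92) = +184 kJ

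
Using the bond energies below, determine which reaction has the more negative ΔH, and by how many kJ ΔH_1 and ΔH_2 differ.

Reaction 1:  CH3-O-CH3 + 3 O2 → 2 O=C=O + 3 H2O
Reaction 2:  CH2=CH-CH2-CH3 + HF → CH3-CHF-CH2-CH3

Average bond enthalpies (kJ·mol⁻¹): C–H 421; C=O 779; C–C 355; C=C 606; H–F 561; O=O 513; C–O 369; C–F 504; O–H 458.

Reaction 1:
  Bonds broken (reactants):
    C–H: 6 × 421 = 2526
    C–O: 2 × 369 = 738
    O=O: 3 × 513 = 1539
    Σ(broken) = 4803 kJ
  Bonds formed (products):
    C=O: 4 × 779 = 3116
    O–H: 6 × 458 = 2748
    Σ(formed) = 5864 kJ
  ΔH_1 = 4803 − 5864 = −1061 kJ
Reaction 2:
  Bonds broken (reactants):
    C–C: 2 × 355 = 710
    C–H: 8 × 421 = 3368
    C=C: 1 × 606 = 606
    H–F: 1 × 561 = 561
    Σ(broken) = 5245 kJ
  Bonds formed (products):
    C–C: 3 × 355 = 1065
    C–F: 1 × 504 = 504
    C–H: 9 × 421 = 3789
    Σ(formed) = 5358 kJ
  ΔH_2 = 5245 − 5358 = −113 kJ
ΔH_1 − ΔH_2 = −948 kJ, so reaction 1 has the more negative ΔH; |ΔH_1 − ΔH_2| = 948 kJ.

Reaction 1, by 948 kJ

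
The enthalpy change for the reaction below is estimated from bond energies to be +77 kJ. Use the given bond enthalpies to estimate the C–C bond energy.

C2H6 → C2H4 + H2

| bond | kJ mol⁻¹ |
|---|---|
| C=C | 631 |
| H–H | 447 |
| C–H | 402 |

Let D be the C–C bond energy.
Σ(broken) = 1×D + 6×402 = 2412 + D
Σ(formed) = 4×402 + 1×631 + 1×447 = 2686
ΔH = Σ(broken) − Σ(formed) = (2412 + D) − (2686) = −274 + D
Setting this equal to +77 kJ gives D = 351 kJ/mol.

D(C–C) ≈ 351 kJ/mol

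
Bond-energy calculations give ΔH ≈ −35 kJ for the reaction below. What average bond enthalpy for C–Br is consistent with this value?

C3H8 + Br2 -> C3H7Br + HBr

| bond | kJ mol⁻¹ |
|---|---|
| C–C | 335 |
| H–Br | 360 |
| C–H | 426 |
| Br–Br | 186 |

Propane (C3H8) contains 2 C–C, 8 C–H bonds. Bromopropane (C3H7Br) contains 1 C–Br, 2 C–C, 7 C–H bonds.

Let D be the C–Br bond energy.
Σ(broken) = 1×186 + 2×335 + 8×426 = 4264
Σ(formed) = 1×D + 2×335 + 7×426 + 1×360 = 4012 + D
ΔH = Σ(broken) − Σ(formed) = (4264) − (4012 + D) = +252 − D
Setting this equal to −35 kJ gives D = 287 kJ/mol.

D(C–Br) ≈ 287 kJ/mol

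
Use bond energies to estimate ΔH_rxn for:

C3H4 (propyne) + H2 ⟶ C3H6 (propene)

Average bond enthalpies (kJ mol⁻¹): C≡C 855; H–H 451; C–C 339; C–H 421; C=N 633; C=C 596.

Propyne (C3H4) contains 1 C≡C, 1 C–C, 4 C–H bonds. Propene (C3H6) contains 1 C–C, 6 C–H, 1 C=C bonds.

Bonds broken (reactants):
  C≡C: 1 × 855 = 855
  C–C: 1 × 339 = 339
  C–H: 4 × 421 = 1684
  H–H: 1 × 451 = 451
  Σ(broken) = 3329 kJ
Bonds formed (products):
  C–C: 1 × 339 = 339
  C–H: 6 × 421 = 2526
  C=C: 1 × 596 = 596
  Σ(formed) = 3461 kJ
ΔH = Σ(broken) − Σ(formed) = 3329 − 3461 = −132 kJ

ΔH ≈ −132 kJ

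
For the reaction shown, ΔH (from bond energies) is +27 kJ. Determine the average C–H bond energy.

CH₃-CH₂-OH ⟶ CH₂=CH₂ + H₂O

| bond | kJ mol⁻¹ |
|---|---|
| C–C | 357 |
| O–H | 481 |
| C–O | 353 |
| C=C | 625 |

D(C–H) ≈ 423 kJ/mol

Let D be the C–H bond energy.
Σ(broken) = 1×357 + 5×D + 1×353 + 1×481 = 1191 + 5D
Σ(formed) = 4×D + 1×625 + 2×481 = 1587 + 4D
ΔH = Σ(broken) − Σ(formed) = (1191 + 5D) − (1587 + 4D) = −396 + D
Setting this equal to +27 kJ gives D = 423 kJ/mol.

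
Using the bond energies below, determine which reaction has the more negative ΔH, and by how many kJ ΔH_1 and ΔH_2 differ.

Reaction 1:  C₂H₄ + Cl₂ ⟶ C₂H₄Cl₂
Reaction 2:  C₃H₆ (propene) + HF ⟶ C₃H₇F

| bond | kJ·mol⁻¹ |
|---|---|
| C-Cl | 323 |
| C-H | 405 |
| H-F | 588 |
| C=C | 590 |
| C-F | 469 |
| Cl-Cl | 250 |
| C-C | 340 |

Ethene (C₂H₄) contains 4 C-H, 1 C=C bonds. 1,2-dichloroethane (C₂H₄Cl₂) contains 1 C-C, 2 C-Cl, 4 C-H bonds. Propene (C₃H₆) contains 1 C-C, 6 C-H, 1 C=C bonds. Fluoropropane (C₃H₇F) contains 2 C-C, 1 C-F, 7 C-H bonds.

Reaction 1:
  Bonds broken (reactants):
    C-H: 4 × 405 = 1620
    C=C: 1 × 590 = 590
    Cl-Cl: 1 × 250 = 250
    Σ(broken) = 2460 kJ
  Bonds formed (products):
    C-C: 1 × 340 = 340
    C-Cl: 2 × 323 = 646
    C-H: 4 × 405 = 1620
    Σ(formed) = 2606 kJ
  ΔH_1 = 2460 − 2606 = −146 kJ
Reaction 2:
  Bonds broken (reactants):
    C-C: 1 × 340 = 340
    C-H: 6 × 405 = 2430
    C=C: 1 × 590 = 590
    H-F: 1 × 588 = 588
    Σ(broken) = 3948 kJ
  Bonds formed (products):
    C-C: 2 × 340 = 680
    C-F: 1 × 469 = 469
    C-H: 7 × 405 = 2835
    Σ(formed) = 3984 kJ
  ΔH_2 = 3948 − 3984 = −36 kJ
ΔH_1 − ΔH_2 = −110 kJ, so reaction 1 has the more negative ΔH; |ΔH_1 − ΔH_2| = 110 kJ.

Reaction 1, by 110 kJ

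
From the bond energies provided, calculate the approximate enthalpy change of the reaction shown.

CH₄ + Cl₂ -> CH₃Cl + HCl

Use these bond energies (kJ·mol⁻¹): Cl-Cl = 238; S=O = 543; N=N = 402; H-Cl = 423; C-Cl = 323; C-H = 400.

Bonds broken (reactants):
  C-H: 4 × 400 = 1600
  Cl-Cl: 1 × 238 = 238
  Σ(broken) = 1838 kJ
Bonds formed (products):
  C-Cl: 1 × 323 = 323
  C-H: 3 × 400 = 1200
  H-Cl: 1 × 423 = 423
  Σ(formed) = 1946 kJ
ΔH = Σ(broken) − Σ(formed) = 1838 − 1946 = −108 kJ

ΔH ≈ −108 kJ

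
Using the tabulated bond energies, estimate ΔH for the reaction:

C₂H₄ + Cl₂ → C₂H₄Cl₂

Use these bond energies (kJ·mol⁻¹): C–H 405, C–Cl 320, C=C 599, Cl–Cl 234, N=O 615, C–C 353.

Bonds broken (reactants):
  C–H: 4 × 405 = 1620
  C=C: 1 × 599 = 599
  Cl–Cl: 1 × 234 = 234
  Σ(broken) = 2453 kJ
Bonds formed (products):
  C–C: 1 × 353 = 353
  C–Cl: 2 × 320 = 640
  C–H: 4 × 405 = 1620
  Σ(formed) = 2613 kJ
ΔH = Σ(broken) − Σ(formed) = 2453 − 2613 = −160 kJ

ΔH ≈ −160 kJ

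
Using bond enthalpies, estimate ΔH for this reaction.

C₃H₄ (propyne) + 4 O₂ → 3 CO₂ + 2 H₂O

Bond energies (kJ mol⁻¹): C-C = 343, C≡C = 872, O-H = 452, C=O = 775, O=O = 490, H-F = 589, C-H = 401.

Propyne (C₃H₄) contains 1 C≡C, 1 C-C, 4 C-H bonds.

ΔH ≈ −1679 kJ

Bonds broken (reactants):
  C≡C: 1 × 872 = 872
  C-C: 1 × 343 = 343
  C-H: 4 × 401 = 1604
  O=O: 4 × 490 = 1960
  Σ(broken) = 4779 kJ
Bonds formed (products):
  C=O: 6 × 775 = 4650
  O-H: 4 × 452 = 1808
  Σ(formed) = 6458 kJ
ΔH = Σ(broken) − Σ(formed) = 4779 − 6458 = −1679 kJ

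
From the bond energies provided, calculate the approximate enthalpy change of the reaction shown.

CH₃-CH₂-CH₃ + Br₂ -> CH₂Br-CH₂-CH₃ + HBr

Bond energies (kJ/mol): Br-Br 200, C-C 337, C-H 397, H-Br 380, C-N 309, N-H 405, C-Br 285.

ΔH ≈ −68 kJ

Bonds broken (reactants):
  Br-Br: 1 × 200 = 200
  C-C: 2 × 337 = 674
  C-H: 8 × 397 = 3176
  Σ(broken) = 4050 kJ
Bonds formed (products):
  C-Br: 1 × 285 = 285
  C-C: 2 × 337 = 674
  C-H: 7 × 397 = 2779
  H-Br: 1 × 380 = 380
  Σ(formed) = 4118 kJ
ΔH = Σ(broken) − Σ(formed) = 4050 − 4118 = −68 kJ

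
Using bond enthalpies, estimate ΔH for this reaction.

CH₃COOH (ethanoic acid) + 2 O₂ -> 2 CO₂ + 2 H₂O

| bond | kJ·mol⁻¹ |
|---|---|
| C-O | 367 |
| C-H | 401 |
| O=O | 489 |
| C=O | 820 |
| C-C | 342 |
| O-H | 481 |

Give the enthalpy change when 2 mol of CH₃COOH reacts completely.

Bonds broken (reactants):
  C-C: 1 × 342 = 342
  C-H: 3 × 401 = 1203
  C-O: 1 × 367 = 367
  C=O: 1 × 820 = 820
  O-H: 1 × 481 = 481
  O=O: 2 × 489 = 978
  Σ(broken) = 4191 kJ
Bonds formed (products):
  C=O: 4 × 820 = 3280
  O-H: 4 × 481 = 1924
  Σ(formed) = 5204 kJ
ΔH = Σ(broken) − Σ(formed) = 4191 − 5204 = −1013 kJ
For 2× the reaction as written: 2 × (−1013) = −2026 kJ

ΔH = −2026 kJ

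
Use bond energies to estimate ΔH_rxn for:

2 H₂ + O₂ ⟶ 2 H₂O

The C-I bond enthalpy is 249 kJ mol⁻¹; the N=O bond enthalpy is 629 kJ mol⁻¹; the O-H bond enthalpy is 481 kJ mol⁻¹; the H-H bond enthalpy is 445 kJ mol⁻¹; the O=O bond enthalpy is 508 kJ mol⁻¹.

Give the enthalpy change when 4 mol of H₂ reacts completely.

ΔH = −1052 kJ

Bonds broken (reactants):
  H-H: 2 × 445 = 890
  O=O: 1 × 508 = 508
  Σ(broken) = 1398 kJ
Bonds formed (products):
  O-H: 4 × 481 = 1924
  Σ(formed) = 1924 kJ
ΔH = Σ(broken) − Σ(formed) = 1398 − 1924 = −526 kJ
For 2× the reaction as written: 2 × (−526) = −1052 kJ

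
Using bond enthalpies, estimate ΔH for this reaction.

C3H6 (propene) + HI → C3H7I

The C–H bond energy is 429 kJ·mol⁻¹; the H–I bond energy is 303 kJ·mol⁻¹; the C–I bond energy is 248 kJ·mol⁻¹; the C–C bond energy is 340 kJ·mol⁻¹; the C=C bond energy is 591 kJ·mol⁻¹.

ΔH ≈ −123 kJ

Bonds broken (reactants):
  C–C: 1 × 340 = 340
  C–H: 6 × 429 = 2574
  C=C: 1 × 591 = 591
  H–I: 1 × 303 = 303
  Σ(broken) = 3808 kJ
Bonds formed (products):
  C–C: 2 × 340 = 680
  C–H: 7 × 429 = 3003
  C–I: 1 × 248 = 248
  Σ(formed) = 3931 kJ
ΔH = Σ(broken) − Σ(formed) = 3808 − 3931 = −123 kJ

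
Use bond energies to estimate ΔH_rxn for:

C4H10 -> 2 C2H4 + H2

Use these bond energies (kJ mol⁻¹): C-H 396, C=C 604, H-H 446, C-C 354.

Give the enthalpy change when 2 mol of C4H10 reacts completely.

Bonds broken (reactants):
  C-C: 3 × 354 = 1062
  C-H: 10 × 396 = 3960
  Σ(broken) = 5022 kJ
Bonds formed (products):
  C-H: 8 × 396 = 3168
  C=C: 2 × 604 = 1208
  H-H: 1 × 446 = 446
  Σ(formed) = 4822 kJ
ΔH = Σ(broken) − Σ(formed) = 5022 − 4822 = +200 kJ
For 2× the reaction as written: 2 × (+200) = +400 kJ

ΔH = +400 kJ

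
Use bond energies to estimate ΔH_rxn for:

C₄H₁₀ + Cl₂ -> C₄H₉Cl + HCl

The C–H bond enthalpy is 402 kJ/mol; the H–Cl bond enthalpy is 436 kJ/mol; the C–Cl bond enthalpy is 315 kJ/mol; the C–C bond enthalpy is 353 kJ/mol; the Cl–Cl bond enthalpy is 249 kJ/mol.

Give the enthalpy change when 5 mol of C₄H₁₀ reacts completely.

ΔH = −500 kJ

Bonds broken (reactants):
  C–C: 3 × 353 = 1059
  C–H: 10 × 402 = 4020
  Cl–Cl: 1 × 249 = 249
  Σ(broken) = 5328 kJ
Bonds formed (products):
  C–C: 3 × 353 = 1059
  C–Cl: 1 × 315 = 315
  C–H: 9 × 402 = 3618
  H–Cl: 1 × 436 = 436
  Σ(formed) = 5428 kJ
ΔH = Σ(broken) − Σ(formed) = 5328 − 5428 = −100 kJ
For 5× the reaction as written: 5 × (−100) = −500 kJ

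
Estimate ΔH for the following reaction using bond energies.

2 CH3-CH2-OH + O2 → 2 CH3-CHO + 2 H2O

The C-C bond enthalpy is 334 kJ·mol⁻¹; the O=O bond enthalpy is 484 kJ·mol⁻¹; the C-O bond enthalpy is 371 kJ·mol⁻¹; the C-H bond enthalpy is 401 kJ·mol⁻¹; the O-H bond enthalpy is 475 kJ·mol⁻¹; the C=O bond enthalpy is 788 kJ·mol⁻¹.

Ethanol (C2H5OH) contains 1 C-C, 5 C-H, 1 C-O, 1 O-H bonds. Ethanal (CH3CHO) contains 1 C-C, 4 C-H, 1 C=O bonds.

Bonds broken (reactants):
  C-C: 2 × 334 = 668
  C-H: 10 × 401 = 4010
  C-O: 2 × 371 = 742
  O-H: 2 × 475 = 950
  O=O: 1 × 484 = 484
  Σ(broken) = 6854 kJ
Bonds formed (products):
  C-C: 2 × 334 = 668
  C-H: 8 × 401 = 3208
  C=O: 2 × 788 = 1576
  O-H: 4 × 475 = 1900
  Σ(formed) = 7352 kJ
ΔH = Σ(broken) − Σ(formed) = 6854 − 7352 = −498 kJ

ΔH ≈ −498 kJ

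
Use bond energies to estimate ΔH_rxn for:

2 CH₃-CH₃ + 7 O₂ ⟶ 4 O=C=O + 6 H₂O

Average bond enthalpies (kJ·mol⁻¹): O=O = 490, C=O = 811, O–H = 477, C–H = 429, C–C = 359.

Bonds broken (reactants):
  C–C: 2 × 359 = 718
  C–H: 12 × 429 = 5148
  O=O: 7 × 490 = 3430
  Σ(broken) = 9296 kJ
Bonds formed (products):
  C=O: 8 × 811 = 6488
  O–H: 12 × 477 = 5724
  Σ(formed) = 12212 kJ
ΔH = Σ(broken) − Σ(formed) = 9296 − 12212 = −2916 kJ

ΔH ≈ −2916 kJ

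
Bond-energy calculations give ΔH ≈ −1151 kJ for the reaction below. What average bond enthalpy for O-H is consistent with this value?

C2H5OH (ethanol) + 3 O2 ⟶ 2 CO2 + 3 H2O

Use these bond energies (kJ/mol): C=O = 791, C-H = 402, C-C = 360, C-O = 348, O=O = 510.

Let D be the O-H bond energy.
Σ(broken) = 1×360 + 5×402 + 1×348 + 1×D + 3×510 = 4248 + D
Σ(formed) = 4×791 + 6×D = 3164 + 6D
ΔH = Σ(broken) − Σ(formed) = (4248 + D) − (3164 + 6D) = +1084 − 5D
Setting this equal to −1151 kJ gives 5D = 2235, so D = 447 kJ/mol.

D(O-H) ≈ 447 kJ/mol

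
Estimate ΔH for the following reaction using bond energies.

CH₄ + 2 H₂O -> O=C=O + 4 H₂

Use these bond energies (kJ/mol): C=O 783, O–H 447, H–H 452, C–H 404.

Bonds broken (reactants):
  C–H: 4 × 404 = 1616
  O–H: 4 × 447 = 1788
  Σ(broken) = 3404 kJ
Bonds formed (products):
  C=O: 2 × 783 = 1566
  H–H: 4 × 452 = 1808
  Σ(formed) = 3374 kJ
ΔH = Σ(broken) − Σ(formed) = 3404 − 3374 = +30 kJ

ΔH ≈ +30 kJ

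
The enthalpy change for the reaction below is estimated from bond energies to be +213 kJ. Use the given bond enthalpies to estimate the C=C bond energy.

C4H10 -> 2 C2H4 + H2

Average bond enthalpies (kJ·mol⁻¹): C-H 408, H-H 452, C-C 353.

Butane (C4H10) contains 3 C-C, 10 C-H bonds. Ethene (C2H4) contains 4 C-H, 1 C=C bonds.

Let D be the C=C bond energy.
Σ(broken) = 3×353 + 10×408 = 5139
Σ(formed) = 8×408 + 2×D + 1×452 = 3716 + 2D
ΔH = Σ(broken) − Σ(formed) = (5139) − (3716 + 2D) = +1423 − 2D
Setting this equal to +213 kJ gives 2D = 1210, so D = 605 kJ/mol.

D(C=C) ≈ 605 kJ/mol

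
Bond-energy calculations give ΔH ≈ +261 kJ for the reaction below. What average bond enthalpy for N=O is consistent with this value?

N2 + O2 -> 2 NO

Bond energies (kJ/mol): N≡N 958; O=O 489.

Let D be the N=O bond energy.
Σ(broken) = 1×958 + 1×489 = 1447
Σ(formed) = 2×D = 2D
ΔH = Σ(broken) − Σ(formed) = (1447) − (2D) = +1447 − 2D
Setting this equal to +261 kJ gives 2D = 1186, so D = 593 kJ/mol.

D(N=O) ≈ 593 kJ/mol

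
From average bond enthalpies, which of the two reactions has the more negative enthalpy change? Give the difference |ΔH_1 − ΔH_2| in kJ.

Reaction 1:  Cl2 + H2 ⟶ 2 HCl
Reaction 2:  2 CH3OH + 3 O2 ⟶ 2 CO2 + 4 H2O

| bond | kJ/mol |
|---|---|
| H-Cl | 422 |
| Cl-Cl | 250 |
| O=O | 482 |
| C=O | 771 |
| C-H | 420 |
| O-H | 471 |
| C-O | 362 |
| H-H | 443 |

Reaction 2, by 1069 kJ

Reaction 1:
  Bonds broken (reactants):
    Cl-Cl: 1 × 250 = 250
    H-H: 1 × 443 = 443
    Σ(broken) = 693 kJ
  Bonds formed (products):
    H-Cl: 2 × 422 = 844
    Σ(formed) = 844 kJ
  ΔH_1 = 693 − 844 = −151 kJ
Reaction 2:
  Bonds broken (reactants):
    C-H: 6 × 420 = 2520
    C-O: 2 × 362 = 724
    O-H: 2 × 471 = 942
    O=O: 3 × 482 = 1446
    Σ(broken) = 5632 kJ
  Bonds formed (products):
    C=O: 4 × 771 = 3084
    O-H: 8 × 471 = 3768
    Σ(formed) = 6852 kJ
  ΔH_2 = 5632 − 6852 = −1220 kJ
ΔH_1 − ΔH_2 = +1069 kJ, so reaction 2 has the more negative ΔH; |ΔH_1 − ΔH_2| = 1069 kJ.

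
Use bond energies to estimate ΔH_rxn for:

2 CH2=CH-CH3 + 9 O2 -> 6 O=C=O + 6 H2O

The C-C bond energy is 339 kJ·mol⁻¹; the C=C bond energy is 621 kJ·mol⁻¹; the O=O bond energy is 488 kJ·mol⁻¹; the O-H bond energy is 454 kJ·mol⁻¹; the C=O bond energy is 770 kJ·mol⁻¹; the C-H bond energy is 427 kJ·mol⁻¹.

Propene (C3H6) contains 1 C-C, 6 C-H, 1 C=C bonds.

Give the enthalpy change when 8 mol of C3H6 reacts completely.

ΔH = −13008 kJ

Bonds broken (reactants):
  C-C: 2 × 339 = 678
  C-H: 12 × 427 = 5124
  C=C: 2 × 621 = 1242
  O=O: 9 × 488 = 4392
  Σ(broken) = 11436 kJ
Bonds formed (products):
  C=O: 12 × 770 = 9240
  O-H: 12 × 454 = 5448
  Σ(formed) = 14688 kJ
ΔH = Σ(broken) − Σ(formed) = 11436 − 14688 = −3252 kJ
For 4× the reaction as written: 4 × (−3252) = −13008 kJ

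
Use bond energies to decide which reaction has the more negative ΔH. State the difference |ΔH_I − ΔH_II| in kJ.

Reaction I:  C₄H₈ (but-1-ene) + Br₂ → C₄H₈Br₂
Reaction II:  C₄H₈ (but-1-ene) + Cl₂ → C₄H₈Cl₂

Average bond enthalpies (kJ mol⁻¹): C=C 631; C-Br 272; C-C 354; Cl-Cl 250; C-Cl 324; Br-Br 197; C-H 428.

Reaction II, by 51 kJ

Reaction I:
  Bonds broken (reactants):
    Br-Br: 1 × 197 = 197
    C-C: 2 × 354 = 708
    C-H: 8 × 428 = 3424
    C=C: 1 × 631 = 631
    Σ(broken) = 4960 kJ
  Bonds formed (products):
    C-Br: 2 × 272 = 544
    C-C: 3 × 354 = 1062
    C-H: 8 × 428 = 3424
    Σ(formed) = 5030 kJ
  ΔH_I = 4960 − 5030 = −70 kJ
Reaction II:
  Bonds broken (reactants):
    C-C: 2 × 354 = 708
    C-H: 8 × 428 = 3424
    C=C: 1 × 631 = 631
    Cl-Cl: 1 × 250 = 250
    Σ(broken) = 5013 kJ
  Bonds formed (products):
    C-C: 3 × 354 = 1062
    C-Cl: 2 × 324 = 648
    C-H: 8 × 428 = 3424
    Σ(formed) = 5134 kJ
  ΔH_II = 5013 − 5134 = −121 kJ
ΔH_I − ΔH_II = +51 kJ, so reaction II has the more negative ΔH; |ΔH_I − ΔH_II| = 51 kJ.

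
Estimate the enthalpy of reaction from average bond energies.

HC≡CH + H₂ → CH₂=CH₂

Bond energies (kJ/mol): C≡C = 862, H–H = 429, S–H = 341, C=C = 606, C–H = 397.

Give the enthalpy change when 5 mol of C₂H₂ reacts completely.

Bonds broken (reactants):
  C≡C: 1 × 862 = 862
  C–H: 2 × 397 = 794
  H–H: 1 × 429 = 429
  Σ(broken) = 2085 kJ
Bonds formed (products):
  C–H: 4 × 397 = 1588
  C=C: 1 × 606 = 606
  Σ(formed) = 2194 kJ
ΔH = Σ(broken) − Σ(formed) = 2085 − 2194 = −109 kJ
For 5× the reaction as written: 5 × (−109) = −545 kJ

ΔH = −545 kJ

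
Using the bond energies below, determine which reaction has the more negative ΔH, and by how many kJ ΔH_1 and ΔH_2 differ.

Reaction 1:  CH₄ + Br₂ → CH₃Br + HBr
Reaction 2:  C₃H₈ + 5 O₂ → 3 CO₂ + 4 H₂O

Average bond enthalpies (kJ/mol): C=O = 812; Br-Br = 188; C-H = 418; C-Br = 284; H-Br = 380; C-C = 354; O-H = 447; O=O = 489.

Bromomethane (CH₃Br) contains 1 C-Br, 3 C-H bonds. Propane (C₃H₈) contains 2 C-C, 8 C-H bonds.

Reaction 1:
  Bonds broken (reactants):
    Br-Br: 1 × 188 = 188
    C-H: 4 × 418 = 1672
    Σ(broken) = 1860 kJ
  Bonds formed (products):
    C-Br: 1 × 284 = 284
    C-H: 3 × 418 = 1254
    H-Br: 1 × 380 = 380
    Σ(formed) = 1918 kJ
  ΔH_1 = 1860 − 1918 = −58 kJ
Reaction 2:
  Bonds broken (reactants):
    C-C: 2 × 354 = 708
    C-H: 8 × 418 = 3344
    O=O: 5 × 489 = 2445
    Σ(broken) = 6497 kJ
  Bonds formed (products):
    C=O: 6 × 812 = 4872
    O-H: 8 × 447 = 3576
    Σ(formed) = 8448 kJ
  ΔH_2 = 6497 − 8448 = −1951 kJ
ΔH_1 − ΔH_2 = +1893 kJ, so reaction 2 has the more negative ΔH; |ΔH_1 − ΔH_2| = 1893 kJ.

Reaction 2, by 1893 kJ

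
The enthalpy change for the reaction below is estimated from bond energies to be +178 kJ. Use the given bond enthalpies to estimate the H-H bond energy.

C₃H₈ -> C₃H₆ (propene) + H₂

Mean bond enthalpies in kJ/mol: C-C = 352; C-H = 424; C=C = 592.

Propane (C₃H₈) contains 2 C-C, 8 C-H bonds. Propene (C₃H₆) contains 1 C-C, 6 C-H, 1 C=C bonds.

D(H-H) ≈ 430 kJ/mol

Let D be the H-H bond energy.
Σ(broken) = 2×352 + 8×424 = 4096
Σ(formed) = 1×352 + 6×424 + 1×592 + 1×D = 3488 + D
ΔH = Σ(broken) − Σ(formed) = (4096) − (3488 + D) = +608 − D
Setting this equal to +178 kJ gives D = 430 kJ/mol.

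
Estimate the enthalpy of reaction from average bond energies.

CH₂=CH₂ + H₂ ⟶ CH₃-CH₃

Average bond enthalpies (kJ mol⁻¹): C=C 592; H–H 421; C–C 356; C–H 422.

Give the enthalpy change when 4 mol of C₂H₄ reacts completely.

ΔH = −748 kJ

Bonds broken (reactants):
  C–H: 4 × 422 = 1688
  C=C: 1 × 592 = 592
  H–H: 1 × 421 = 421
  Σ(broken) = 2701 kJ
Bonds formed (products):
  C–C: 1 × 356 = 356
  C–H: 6 × 422 = 2532
  Σ(formed) = 2888 kJ
ΔH = Σ(broken) − Σ(formed) = 2701 − 2888 = −187 kJ
For 4× the reaction as written: 4 × (−187) = −748 kJ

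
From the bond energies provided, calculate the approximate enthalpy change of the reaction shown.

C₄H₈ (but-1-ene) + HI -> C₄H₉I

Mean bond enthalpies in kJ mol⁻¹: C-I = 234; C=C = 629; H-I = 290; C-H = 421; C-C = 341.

ΔH ≈ −77 kJ

Bonds broken (reactants):
  C-C: 2 × 341 = 682
  C-H: 8 × 421 = 3368
  C=C: 1 × 629 = 629
  H-I: 1 × 290 = 290
  Σ(broken) = 4969 kJ
Bonds formed (products):
  C-C: 3 × 341 = 1023
  C-H: 9 × 421 = 3789
  C-I: 1 × 234 = 234
  Σ(formed) = 5046 kJ
ΔH = Σ(broken) − Σ(formed) = 4969 − 5046 = −77 kJ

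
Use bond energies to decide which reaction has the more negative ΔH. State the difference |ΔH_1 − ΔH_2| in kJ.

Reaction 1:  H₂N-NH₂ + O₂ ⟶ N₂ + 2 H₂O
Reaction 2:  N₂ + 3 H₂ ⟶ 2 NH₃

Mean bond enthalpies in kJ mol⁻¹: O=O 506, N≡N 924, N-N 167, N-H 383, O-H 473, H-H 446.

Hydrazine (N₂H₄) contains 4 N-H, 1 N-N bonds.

Reaction 1:
  Bonds broken (reactants):
    N-H: 4 × 383 = 1532
    N-N: 1 × 167 = 167
    O=O: 1 × 506 = 506
    Σ(broken) = 2205 kJ
  Bonds formed (products):
    N≡N: 1 × 924 = 924
    O-H: 4 × 473 = 1892
    Σ(formed) = 2816 kJ
  ΔH_1 = 2205 − 2816 = −611 kJ
Reaction 2:
  Bonds broken (reactants):
    H-H: 3 × 446 = 1338
    N≡N: 1 × 924 = 924
    Σ(broken) = 2262 kJ
  Bonds formed (products):
    N-H: 6 × 383 = 2298
    Σ(formed) = 2298 kJ
  ΔH_2 = 2262 − 2298 = −36 kJ
ΔH_1 − ΔH_2 = −575 kJ, so reaction 1 has the more negative ΔH; |ΔH_1 − ΔH_2| = 575 kJ.

Reaction 1, by 575 kJ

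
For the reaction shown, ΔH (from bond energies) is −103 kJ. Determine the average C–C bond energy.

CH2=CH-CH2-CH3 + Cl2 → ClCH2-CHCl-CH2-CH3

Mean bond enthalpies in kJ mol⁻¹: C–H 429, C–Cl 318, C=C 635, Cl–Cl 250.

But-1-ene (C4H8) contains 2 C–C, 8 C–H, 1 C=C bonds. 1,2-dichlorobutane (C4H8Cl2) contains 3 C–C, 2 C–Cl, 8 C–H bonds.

D(C–C) ≈ 352 kJ/mol

Let D be the C–C bond energy.
Σ(broken) = 2×D + 8×429 + 1×635 + 1×250 = 4317 + 2D
Σ(formed) = 3×D + 2×318 + 8×429 = 4068 + 3D
ΔH = Σ(broken) − Σ(formed) = (4317 + 2D) − (4068 + 3D) = +249 − D
Setting this equal to −103 kJ gives D = 352 kJ/mol.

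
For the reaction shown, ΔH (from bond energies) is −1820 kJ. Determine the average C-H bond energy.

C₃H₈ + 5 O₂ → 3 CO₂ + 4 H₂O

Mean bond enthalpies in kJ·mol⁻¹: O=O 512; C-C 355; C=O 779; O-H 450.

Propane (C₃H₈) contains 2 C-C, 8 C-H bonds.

Let D be the C-H bond energy.
Σ(broken) = 2×355 + 8×D + 5×512 = 3270 + 8D
Σ(formed) = 6×779 + 8×450 = 8274
ΔH = Σ(broken) − Σ(formed) = (3270 + 8D) − (8274) = −5004 + 8D
Setting this equal to −1820 kJ gives 8D = 3184, so D = 398 kJ/mol.

D(C-H) ≈ 398 kJ/mol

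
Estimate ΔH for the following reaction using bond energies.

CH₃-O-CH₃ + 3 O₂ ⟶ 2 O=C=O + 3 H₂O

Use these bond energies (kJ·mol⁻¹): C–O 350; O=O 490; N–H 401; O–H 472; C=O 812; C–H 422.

Bonds broken (reactants):
  C–H: 6 × 422 = 2532
  C–O: 2 × 350 = 700
  O=O: 3 × 490 = 1470
  Σ(broken) = 4702 kJ
Bonds formed (products):
  C=O: 4 × 812 = 3248
  O–H: 6 × 472 = 2832
  Σ(formed) = 6080 kJ
ΔH = Σ(broken) − Σ(formed) = 4702 − 6080 = −1378 kJ

ΔH ≈ −1378 kJ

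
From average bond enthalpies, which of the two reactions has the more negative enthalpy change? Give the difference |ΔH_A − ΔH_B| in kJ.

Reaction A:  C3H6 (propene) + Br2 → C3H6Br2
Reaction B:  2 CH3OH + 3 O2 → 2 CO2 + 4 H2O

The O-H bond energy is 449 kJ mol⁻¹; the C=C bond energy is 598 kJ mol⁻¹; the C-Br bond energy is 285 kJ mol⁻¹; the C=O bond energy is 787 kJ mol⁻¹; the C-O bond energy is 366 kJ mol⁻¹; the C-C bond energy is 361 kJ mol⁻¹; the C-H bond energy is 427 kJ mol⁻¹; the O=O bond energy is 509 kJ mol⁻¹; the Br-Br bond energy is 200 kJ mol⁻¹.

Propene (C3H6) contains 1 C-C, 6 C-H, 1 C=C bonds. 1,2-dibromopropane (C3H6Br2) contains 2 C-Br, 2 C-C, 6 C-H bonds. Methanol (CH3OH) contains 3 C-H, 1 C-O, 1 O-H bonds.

Reaction B, by 888 kJ

Reaction A:
  Bonds broken (reactants):
    Br-Br: 1 × 200 = 200
    C-C: 1 × 361 = 361
    C-H: 6 × 427 = 2562
    C=C: 1 × 598 = 598
    Σ(broken) = 3721 kJ
  Bonds formed (products):
    C-Br: 2 × 285 = 570
    C-C: 2 × 361 = 722
    C-H: 6 × 427 = 2562
    Σ(formed) = 3854 kJ
  ΔH_A = 3721 − 3854 = −133 kJ
Reaction B:
  Bonds broken (reactants):
    C-H: 6 × 427 = 2562
    C-O: 2 × 366 = 732
    O-H: 2 × 449 = 898
    O=O: 3 × 509 = 1527
    Σ(broken) = 5719 kJ
  Bonds formed (products):
    C=O: 4 × 787 = 3148
    O-H: 8 × 449 = 3592
    Σ(formed) = 6740 kJ
  ΔH_B = 5719 − 6740 = −1021 kJ
ΔH_A − ΔH_B = +888 kJ, so reaction B has the more negative ΔH; |ΔH_A − ΔH_B| = 888 kJ.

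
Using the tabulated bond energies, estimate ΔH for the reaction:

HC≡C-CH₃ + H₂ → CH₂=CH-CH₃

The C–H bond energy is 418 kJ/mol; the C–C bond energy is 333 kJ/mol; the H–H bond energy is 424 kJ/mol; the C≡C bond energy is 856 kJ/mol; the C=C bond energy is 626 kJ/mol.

ΔH ≈ −182 kJ

Bonds broken (reactants):
  C≡C: 1 × 856 = 856
  C–C: 1 × 333 = 333
  C–H: 4 × 418 = 1672
  H–H: 1 × 424 = 424
  Σ(broken) = 3285 kJ
Bonds formed (products):
  C–C: 1 × 333 = 333
  C–H: 6 × 418 = 2508
  C=C: 1 × 626 = 626
  Σ(formed) = 3467 kJ
ΔH = Σ(broken) − Σ(formed) = 3285 − 3467 = −182 kJ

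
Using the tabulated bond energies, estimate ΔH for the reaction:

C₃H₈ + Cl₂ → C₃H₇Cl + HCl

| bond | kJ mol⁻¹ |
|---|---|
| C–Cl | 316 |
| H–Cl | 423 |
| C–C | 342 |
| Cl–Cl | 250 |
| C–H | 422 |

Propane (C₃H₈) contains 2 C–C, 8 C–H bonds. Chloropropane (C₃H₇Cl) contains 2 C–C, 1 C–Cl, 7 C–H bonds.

Bonds broken (reactants):
  C–C: 2 × 342 = 684
  C–H: 8 × 422 = 3376
  Cl–Cl: 1 × 250 = 250
  Σ(broken) = 4310 kJ
Bonds formed (products):
  C–C: 2 × 342 = 684
  C–Cl: 1 × 316 = 316
  C–H: 7 × 422 = 2954
  H–Cl: 1 × 423 = 423
  Σ(formed) = 4377 kJ
ΔH = Σ(broken) − Σ(formed) = 4310 − 4377 = −67 kJ

ΔH ≈ −67 kJ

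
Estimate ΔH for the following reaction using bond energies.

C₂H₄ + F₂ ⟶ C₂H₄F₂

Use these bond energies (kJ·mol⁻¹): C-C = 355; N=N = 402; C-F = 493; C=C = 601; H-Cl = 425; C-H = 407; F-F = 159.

ΔH ≈ −581 kJ

Bonds broken (reactants):
  C-H: 4 × 407 = 1628
  C=C: 1 × 601 = 601
  F-F: 1 × 159 = 159
  Σ(broken) = 2388 kJ
Bonds formed (products):
  C-C: 1 × 355 = 355
  C-F: 2 × 493 = 986
  C-H: 4 × 407 = 1628
  Σ(formed) = 2969 kJ
ΔH = Σ(broken) − Σ(formed) = 2388 − 2969 = −581 kJ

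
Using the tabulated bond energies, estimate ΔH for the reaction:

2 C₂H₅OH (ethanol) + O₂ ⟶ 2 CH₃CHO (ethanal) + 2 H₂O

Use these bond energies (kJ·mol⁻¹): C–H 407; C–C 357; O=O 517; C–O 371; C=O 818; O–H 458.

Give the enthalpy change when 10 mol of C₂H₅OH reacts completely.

Bonds broken (reactants):
  C–C: 2 × 357 = 714
  C–H: 10 × 407 = 4070
  C–O: 2 × 371 = 742
  O–H: 2 × 458 = 916
  O=O: 1 × 517 = 517
  Σ(broken) = 6959 kJ
Bonds formed (products):
  C–C: 2 × 357 = 714
  C–H: 8 × 407 = 3256
  C=O: 2 × 818 = 1636
  O–H: 4 × 458 = 1832
  Σ(formed) = 7438 kJ
ΔH = Σ(broken) − Σ(formed) = 6959 − 7438 = −479 kJ
For 5× the reaction as written: 5 × (−479) = −2395 kJ

ΔH = −2395 kJ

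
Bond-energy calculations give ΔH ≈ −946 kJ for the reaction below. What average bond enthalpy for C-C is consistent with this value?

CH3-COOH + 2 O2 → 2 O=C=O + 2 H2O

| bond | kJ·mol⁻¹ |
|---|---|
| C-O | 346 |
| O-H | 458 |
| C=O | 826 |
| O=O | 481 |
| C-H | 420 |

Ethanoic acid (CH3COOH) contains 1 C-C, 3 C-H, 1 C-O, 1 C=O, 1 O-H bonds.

Let D be the C-C bond energy.
Σ(broken) = 1×D + 3×420 + 1×346 + 1×826 + 1×458 + 2×481 = 3852 + D
Σ(formed) = 4×826 + 4×458 = 5136
ΔH = Σ(broken) − Σ(formed) = (3852 + D) − (5136) = −1284 + D
Setting this equal to −946 kJ gives D = 338 kJ/mol.

D(C-C) ≈ 338 kJ/mol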